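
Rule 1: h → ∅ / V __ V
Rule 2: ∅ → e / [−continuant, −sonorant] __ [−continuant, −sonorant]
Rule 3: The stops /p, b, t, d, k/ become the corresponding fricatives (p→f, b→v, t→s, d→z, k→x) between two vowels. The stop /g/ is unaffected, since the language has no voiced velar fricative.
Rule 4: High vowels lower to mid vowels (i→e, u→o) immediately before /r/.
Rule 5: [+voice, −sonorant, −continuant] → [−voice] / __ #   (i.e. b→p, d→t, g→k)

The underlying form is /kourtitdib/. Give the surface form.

Rule 1 (intervocalic h-deletion): no segment meets the environment; /kourtitdib/ is unchanged.
Rule 2 (stop-cluster e-epenthesis): /t/ and /d/ form a stop–stop cluster, so [e] is inserted between them. /kourtitdib/ → kourtitedib.
Rule 3 (intervocalic spirantization): /t/ is a stop between vowels /i/ and /e/, so it spirantizes to the fricative [s]. /d/ is a stop between vowels /e/ and /i/, so it spirantizes to the fricative [z]. /kourtitedib/ → kourtisezib.
Rule 4 (pre-rhotic lowering): /u/ is a high vowel immediately before /r/, so it lowers to [o]. /kourtisezib/ → koortisezib.
Rule 5 (final devoicing): /b/ is a voiced stop in word-final position, so it devoices to [p]. /koortisezib/ → koortisezip.

koortisezip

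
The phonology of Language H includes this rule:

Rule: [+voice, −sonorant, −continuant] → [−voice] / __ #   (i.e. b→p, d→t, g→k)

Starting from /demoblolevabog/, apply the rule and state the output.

demoblolevabok

/g/ is a voiced stop in word-final position, so it devoices to [k].
Surface form: [demoblolevabok].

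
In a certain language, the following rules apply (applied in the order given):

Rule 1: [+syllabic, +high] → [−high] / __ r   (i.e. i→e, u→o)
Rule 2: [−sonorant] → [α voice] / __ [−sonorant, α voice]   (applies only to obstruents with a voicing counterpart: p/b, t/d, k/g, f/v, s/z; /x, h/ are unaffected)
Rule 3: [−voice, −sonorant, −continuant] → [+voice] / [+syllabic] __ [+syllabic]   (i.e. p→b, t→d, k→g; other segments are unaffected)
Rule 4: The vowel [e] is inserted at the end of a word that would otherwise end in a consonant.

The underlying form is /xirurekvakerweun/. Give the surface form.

xeroregvagerweune

Rule 1 (pre-rhotic lowering): /i/ is a high vowel immediately before /r/, so it lowers to [e]. /u/ is a high vowel immediately before /r/, so it lowers to [o]. /xirurekvakerweun/ → xerorekvakerweun.
Rule 2 (regressive voicing assimilation): /k/ precedes the voiced obstruent /v/, so it voices to [g] by assimilation. /xerorekvakerweun/ → xeroregvakerweun.
Rule 3 (intervocalic voicing): /k/ is a voiceless stop between vowels /a/ and /e/, so it voices to [g]. /xeroregvakerweun/ → xeroregvagerweun.
Rule 4 (final e-epenthesis): the form ends in the consonant /n/, so [e] is inserted word-finally. /xeroregvagerweun/ → xeroregvagerweune.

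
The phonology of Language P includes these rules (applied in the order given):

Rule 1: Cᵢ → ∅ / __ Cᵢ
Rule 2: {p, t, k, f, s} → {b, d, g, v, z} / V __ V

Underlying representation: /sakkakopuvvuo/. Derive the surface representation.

Rule 1 (degemination): /kk/ is a geminate; the first /k/ deletes. /vv/ is a geminate; the first /v/ deletes. /sakkakopuvvuo/ → sakakopuvuo.
Rule 2 (intervocalic voicing): /k/ is a voiceless obstruent between vowels /a/ and /a/, so it voices to [g]. /k/ is a voiceless obstruent between vowels /a/ and /o/, so it voices to [g]. /p/ is a voiceless obstruent between vowels /o/ and /u/, so it voices to [b]. /sakakopuvuo/ → sagagobuvuo.

sagagobuvuo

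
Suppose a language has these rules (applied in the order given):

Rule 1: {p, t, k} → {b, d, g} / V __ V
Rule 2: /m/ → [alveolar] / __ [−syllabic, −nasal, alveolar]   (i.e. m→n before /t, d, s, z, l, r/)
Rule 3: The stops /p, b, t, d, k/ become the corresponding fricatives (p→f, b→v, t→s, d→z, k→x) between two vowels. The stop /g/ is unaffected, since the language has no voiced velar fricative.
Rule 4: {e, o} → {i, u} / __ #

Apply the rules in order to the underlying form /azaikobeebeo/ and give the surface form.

Rule 1 (intervocalic voicing): /k/ is a voiceless stop between vowels /i/ and /o/, so it voices to [g]. /azaikobeebeo/ → azaigobeebeo.
Rule 2 (nasal place assimilation): no segment meets the environment; /azaigobeebeo/ is unchanged.
Rule 3 (intervocalic spirantization): /b/ is a stop between vowels /o/ and /e/, so it spirantizes to the fricative [v]. /b/ is a stop between vowels /e/ and /e/, so it spirantizes to the fricative [v]. /azaigobeebeo/ → azaigoveeveo.
Rule 4 (final vowel raising): /o/ is a mid vowel in word-final position, so it raises to [u]. /azaigoveeveo/ → azaigoveeveu.

azaigoveeveu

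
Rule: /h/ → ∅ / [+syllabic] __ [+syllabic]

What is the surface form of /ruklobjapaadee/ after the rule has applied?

No segment of /ruklobjapaadee/ meets the structural description of the rule, so the form surfaces unchanged.

ruklobjapaadee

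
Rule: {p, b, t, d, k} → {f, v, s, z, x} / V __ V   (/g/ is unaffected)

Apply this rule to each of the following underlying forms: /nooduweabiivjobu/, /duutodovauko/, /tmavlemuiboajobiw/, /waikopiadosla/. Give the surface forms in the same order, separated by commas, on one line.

noozuweaviivjovu, duusozovauxo, tmavlemuivoajoviw, waixofiazosla

/nooduweabiivjobu/: /d/ is a stop between vowels /o/ and /u/, so it spirantizes to the fricative [z]. /b/ is a stop between vowels /a/ and /i/, so it spirantizes to the fricative [v]. /b/ is a stop between vowels /o/ and /u/, so it spirantizes to the fricative [v]. → [noozuweaviivjovu].
/duutodovauko/: /t/ is a stop between vowels /u/ and /o/, so it spirantizes to the fricative [s]. /d/ is a stop between vowels /o/ and /o/, so it spirantizes to the fricative [z]. /k/ is a stop between vowels /u/ and /o/, so it spirantizes to the fricative [x]. → [duusozovauxo].
/tmavlemuiboajobiw/: /b/ is a stop between vowels /i/ and /o/, so it spirantizes to the fricative [v]. /b/ is a stop between vowels /o/ and /i/, so it spirantizes to the fricative [v]. → [tmavlemuivoajoviw].
/waikopiadosla/: /k/ is a stop between vowels /i/ and /o/, so it spirantizes to the fricative [x]. /p/ is a stop between vowels /o/ and /i/, so it spirantizes to the fricative [f]. /d/ is a stop between vowels /a/ and /o/, so it spirantizes to the fricative [z]. → [waixofiazosla].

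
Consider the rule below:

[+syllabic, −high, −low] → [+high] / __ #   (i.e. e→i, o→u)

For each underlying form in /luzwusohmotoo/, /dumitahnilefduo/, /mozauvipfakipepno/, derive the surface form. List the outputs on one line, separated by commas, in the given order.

luzwusohmotou, dumitahnilefduu, mozauvipfakipepnu

/luzwusohmotoo/: /o/ is a mid vowel in word-final position, so it raises to [u]. → [luzwusohmotou].
/dumitahnilefduo/: /o/ is a mid vowel in word-final position, so it raises to [u]. → [dumitahnilefduu].
/mozauvipfakipepno/: /o/ is a mid vowel in word-final position, so it raises to [u]. → [mozauvipfakipepnu].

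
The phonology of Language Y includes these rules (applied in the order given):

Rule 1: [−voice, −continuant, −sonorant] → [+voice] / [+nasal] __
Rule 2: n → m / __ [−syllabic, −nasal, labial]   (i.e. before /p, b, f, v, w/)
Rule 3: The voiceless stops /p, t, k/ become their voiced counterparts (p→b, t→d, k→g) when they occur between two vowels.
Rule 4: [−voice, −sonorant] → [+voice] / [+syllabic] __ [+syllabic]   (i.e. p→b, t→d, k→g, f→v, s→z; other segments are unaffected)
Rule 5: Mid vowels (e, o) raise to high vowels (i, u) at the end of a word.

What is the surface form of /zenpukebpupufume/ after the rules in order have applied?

Rule 1 (post-nasal voicing): /p/ is a voiceless stop immediately after the nasal /n/, so it voices to [b]. /zenpukebpupufume/ → zenbukebpupufume.
Rule 2 (nasal place assimilation): /n/ precedes the labial consonant /b/, so it assimilates in place to [m]. /zenbukebpupufume/ → zembukebpupufume.
Rule 3 (intervocalic voicing): /k/ is a voiceless stop between vowels /u/ and /e/, so it voices to [g]. /p/ is a voiceless stop between vowels /u/ and /u/, so it voices to [b]. /zembukebpupufume/ → zembugebpubufume.
Rule 4 (intervocalic voicing): /f/ is a voiceless obstruent between vowels /u/ and /u/, so it voices to [v]. /zembugebpubufume/ → zembugebpubuvume.
Rule 5 (final vowel raising): /e/ is a mid vowel in word-final position, so it raises to [i]. /zembugebpubuvume/ → zembugebpubuvumi.

zembugebpubuvumi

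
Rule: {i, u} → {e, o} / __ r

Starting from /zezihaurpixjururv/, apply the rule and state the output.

zezihaorpixjororv

Scanning /zezihaurpixjururv/: /i/ at position 4 is not in the conditioning environment; /u/ is a high vowel immediately before /r/, so it lowers to [o]; /i/ at position 10 is not in the conditioning environment; /u/ is a high vowel immediately before /r/, so it lowers to [o]; /u/ is a high vowel immediately before /r/, so it lowers to [o].
Result: [zezihaorpixjororv].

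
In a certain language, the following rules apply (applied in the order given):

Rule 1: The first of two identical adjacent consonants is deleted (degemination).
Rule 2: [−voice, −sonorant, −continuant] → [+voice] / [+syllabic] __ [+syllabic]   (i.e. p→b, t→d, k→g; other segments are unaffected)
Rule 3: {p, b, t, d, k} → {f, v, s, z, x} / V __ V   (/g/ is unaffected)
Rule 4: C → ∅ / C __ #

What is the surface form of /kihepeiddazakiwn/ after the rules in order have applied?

Rule 1 (degemination): /dd/ is a geminate; the first /d/ deletes. /kihepeiddazakiwn/ → kihepeidazakiwn.
Rule 2 (intervocalic voicing): /p/ is a voiceless stop between vowels /e/ and /e/, so it voices to [b]. /k/ is a voiceless stop between vowels /a/ and /i/, so it voices to [g]. /kihepeidazakiwn/ → kihebeidazagiwn.
Rule 3 (intervocalic spirantization): /b/ is a stop between vowels /e/ and /e/, so it spirantizes to the fricative [v]. /d/ is a stop between vowels /i/ and /a/, so it spirantizes to the fricative [z]. /kihebeidazagiwn/ → kiheveizazagiwn.
Rule 4 (final cluster simplification): /n/ is the second consonant of a word-final cluster /wn/, so it deletes. /kiheveizazagiwn/ → kiheveizazagiw.

kiheveizazagiw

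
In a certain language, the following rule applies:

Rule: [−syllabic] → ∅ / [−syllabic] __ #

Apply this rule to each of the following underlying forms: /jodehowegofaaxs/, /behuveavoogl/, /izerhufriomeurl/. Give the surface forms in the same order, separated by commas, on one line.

jodehowegofaax, behuveavoog, izerhufriomeur

/jodehowegofaaxs/: /s/ is the second consonant of a word-final cluster /xs/, so it deletes. → [jodehowegofaax].
/behuveavoogl/: /l/ is the second consonant of a word-final cluster /gl/, so it deletes. → [behuveavoog].
/izerhufriomeurl/: /l/ is the second consonant of a word-final cluster /rl/, so it deletes. → [izerhufriomeur].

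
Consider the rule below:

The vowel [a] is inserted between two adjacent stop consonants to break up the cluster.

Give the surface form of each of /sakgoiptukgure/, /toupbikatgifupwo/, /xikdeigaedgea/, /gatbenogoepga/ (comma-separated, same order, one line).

/sakgoiptukgure/: /k/ and /g/ form a stop–stop cluster, so [a] is inserted between them. /p/ and /t/ form a stop–stop cluster, so [a] is inserted between them. /k/ and /g/ form a stop–stop cluster, so [a] is inserted between them. → [sakagoipatukagure].
/toupbikatgifupwo/: /p/ and /b/ form a stop–stop cluster, so [a] is inserted between them. /t/ and /g/ form a stop–stop cluster, so [a] is inserted between them. → [toupabikatagifupwo].
/xikdeigaedgea/: /k/ and /d/ form a stop–stop cluster, so [a] is inserted between them. /d/ and /g/ form a stop–stop cluster, so [a] is inserted between them. → [xikadeigaedagea].
/gatbenogoepga/: /t/ and /b/ form a stop–stop cluster, so [a] is inserted between them. /p/ and /g/ form a stop–stop cluster, so [a] is inserted between them. → [gatabenogoepaga].

sakagoipatukagure, toupabikatagifupwo, xikadeigaedagea, gatabenogoepaga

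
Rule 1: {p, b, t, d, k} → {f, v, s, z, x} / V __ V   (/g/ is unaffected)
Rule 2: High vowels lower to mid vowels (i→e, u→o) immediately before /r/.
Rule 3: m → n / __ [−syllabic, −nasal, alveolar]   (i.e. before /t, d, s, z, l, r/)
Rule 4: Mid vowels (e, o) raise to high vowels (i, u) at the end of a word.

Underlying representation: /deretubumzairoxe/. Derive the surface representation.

Rule 1 (intervocalic spirantization): /t/ is a stop between vowels /e/ and /u/, so it spirantizes to the fricative [s]. /b/ is a stop between vowels /u/ and /u/, so it spirantizes to the fricative [v]. /deretubumzairoxe/ → deresuvumzairoxe.
Rule 2 (pre-rhotic lowering): /i/ is a high vowel immediately before /r/, so it lowers to [e]. /deresuvumzairoxe/ → deresuvumzaeroxe.
Rule 3 (nasal place assimilation): /m/ precedes the alveolar consonant /z/, so it assimilates in place to [n]. /deresuvumzaeroxe/ → deresuvunzaeroxe.
Rule 4 (final vowel raising): /e/ is a mid vowel in word-final position, so it raises to [i]. /deresuvunzaeroxe/ → deresuvunzaeroxi.

deresuvunzaeroxi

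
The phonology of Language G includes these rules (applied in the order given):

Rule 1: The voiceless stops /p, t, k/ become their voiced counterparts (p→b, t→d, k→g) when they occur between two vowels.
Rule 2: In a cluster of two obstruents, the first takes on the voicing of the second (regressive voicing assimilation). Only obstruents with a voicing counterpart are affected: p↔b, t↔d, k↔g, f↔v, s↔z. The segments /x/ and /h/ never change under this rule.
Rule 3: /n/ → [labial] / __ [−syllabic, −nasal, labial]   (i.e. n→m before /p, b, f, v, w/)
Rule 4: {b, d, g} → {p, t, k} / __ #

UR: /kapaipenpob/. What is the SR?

Rule 1 (intervocalic voicing): /p/ is a voiceless stop between vowels /a/ and /a/, so it voices to [b]. /p/ is a voiceless stop between vowels /i/ and /e/, so it voices to [b]. /kapaipenpob/ → kabaibenpob.
Rule 2 (regressive voicing assimilation): no segment meets the environment; /kabaibenpob/ is unchanged.
Rule 3 (nasal place assimilation): /n/ precedes the labial consonant /p/, so it assimilates in place to [m]. /kabaibenpob/ → kabaibempob.
Rule 4 (final devoicing): /b/ is a voiced stop in word-final position, so it devoices to [p]. /kabaibempob/ → kabaibempop.

kabaibempop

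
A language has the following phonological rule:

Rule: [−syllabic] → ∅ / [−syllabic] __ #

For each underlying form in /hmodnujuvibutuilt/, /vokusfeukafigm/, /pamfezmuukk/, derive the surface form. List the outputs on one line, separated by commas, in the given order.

hmodnujuvibutuil, vokusfeukafig, pamfezmuuk

/hmodnujuvibutuilt/: /t/ is the second consonant of a word-final cluster /lt/, so it deletes. → [hmodnujuvibutuil].
/vokusfeukafigm/: /m/ is the second consonant of a word-final cluster /gm/, so it deletes. → [vokusfeukafig].
/pamfezmuukk/: /k/ is the second consonant of a word-final cluster /kk/, so it deletes. → [pamfezmuuk].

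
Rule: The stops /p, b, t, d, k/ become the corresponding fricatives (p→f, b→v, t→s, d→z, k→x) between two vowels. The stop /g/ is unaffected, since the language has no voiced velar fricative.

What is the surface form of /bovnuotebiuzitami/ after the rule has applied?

bovnuoseviuzisami

Scanning /bovnuotebiuzitami/: /b/ at position 1 is not in the conditioning environment; /t/ is a stop between vowels /o/ and /e/, so it spirantizes to the fricative [s]; /b/ is a stop between vowels /e/ and /i/, so it spirantizes to the fricative [v]; /t/ is a stop between vowels /i/ and /a/, so it spirantizes to the fricative [s].
Result: [bovnuoseviuzisami].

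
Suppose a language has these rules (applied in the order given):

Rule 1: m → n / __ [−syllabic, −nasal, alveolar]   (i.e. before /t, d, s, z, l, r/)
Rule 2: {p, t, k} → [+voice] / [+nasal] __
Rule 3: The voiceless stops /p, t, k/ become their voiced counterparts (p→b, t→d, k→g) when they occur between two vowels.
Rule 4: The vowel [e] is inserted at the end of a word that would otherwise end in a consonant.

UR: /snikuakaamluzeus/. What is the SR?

Rule 1 (nasal place assimilation): /m/ precedes the alveolar consonant /l/, so it assimilates in place to [n]. /snikuakaamluzeus/ → snikuakaanluzeus.
Rule 2 (post-nasal voicing): no segment meets the environment; /snikuakaanluzeus/ is unchanged.
Rule 3 (intervocalic voicing): /k/ is a voiceless stop between vowels /i/ and /u/, so it voices to [g]. /k/ is a voiceless stop between vowels /a/ and /a/, so it voices to [g]. /snikuakaanluzeus/ → sniguagaanluzeus.
Rule 4 (final e-epenthesis): the form ends in the consonant /s/, so [e] is inserted word-finally. /sniguagaanluzeus/ → sniguagaanluzeuse.

sniguagaanluzeuse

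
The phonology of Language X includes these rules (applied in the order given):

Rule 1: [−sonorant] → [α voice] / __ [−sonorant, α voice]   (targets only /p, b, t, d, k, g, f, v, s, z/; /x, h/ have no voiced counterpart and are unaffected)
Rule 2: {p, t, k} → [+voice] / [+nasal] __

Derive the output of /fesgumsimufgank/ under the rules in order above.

fezgumsimuvgang

Rule 1 (regressive voicing assimilation): /s/ precedes the voiced obstruent /g/, so it voices to [z] by assimilation. /f/ precedes the voiced obstruent /g/, so it voices to [v] by assimilation. /fesgumsimufgank/ → fezgumsimuvgank.
Rule 2 (post-nasal voicing): /k/ is a voiceless stop immediately after the nasal /n/, so it voices to [g]. /fezgumsimuvgank/ → fezgumsimuvgang.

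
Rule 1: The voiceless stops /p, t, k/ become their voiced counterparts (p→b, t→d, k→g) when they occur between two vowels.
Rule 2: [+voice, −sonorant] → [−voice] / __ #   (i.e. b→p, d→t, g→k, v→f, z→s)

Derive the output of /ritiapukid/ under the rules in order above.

Rule 1 (intervocalic voicing): /t/ is a voiceless stop between vowels /i/ and /i/, so it voices to [d]. /p/ is a voiceless stop between vowels /a/ and /u/, so it voices to [b]. /k/ is a voiceless stop between vowels /u/ and /i/, so it voices to [g]. /ritiapukid/ → ridiabugid.
Rule 2 (final devoicing): /d/ is a voiced obstruent in word-final position, so it devoices to [t]. /ridiabugid/ → ridiabugit.

ridiabugit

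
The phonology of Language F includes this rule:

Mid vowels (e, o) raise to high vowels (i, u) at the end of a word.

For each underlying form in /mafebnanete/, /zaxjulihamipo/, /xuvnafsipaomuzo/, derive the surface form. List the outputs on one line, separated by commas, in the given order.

mafebnaneti, zaxjulihamipu, xuvnafsipaomuzu

/mafebnanete/: /e/ is a mid vowel in word-final position, so it raises to [i]. → [mafebnaneti].
/zaxjulihamipo/: /o/ is a mid vowel in word-final position, so it raises to [u]. → [zaxjulihamipu].
/xuvnafsipaomuzo/: /o/ is a mid vowel in word-final position, so it raises to [u]. → [xuvnafsipaomuzu].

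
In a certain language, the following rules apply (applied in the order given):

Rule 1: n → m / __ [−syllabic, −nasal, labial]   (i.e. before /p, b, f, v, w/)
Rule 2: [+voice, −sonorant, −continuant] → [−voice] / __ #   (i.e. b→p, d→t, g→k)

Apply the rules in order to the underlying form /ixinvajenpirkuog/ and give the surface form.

Rule 1 (nasal place assimilation): /n/ precedes the labial consonant /v/, so it assimilates in place to [m]. /n/ precedes the labial consonant /p/, so it assimilates in place to [m]. /ixinvajenpirkuog/ → iximvajempirkuog.
Rule 2 (final devoicing): /g/ is a voiced stop in word-final position, so it devoices to [k]. /iximvajempirkuog/ → iximvajempirkuok.

iximvajempirkuok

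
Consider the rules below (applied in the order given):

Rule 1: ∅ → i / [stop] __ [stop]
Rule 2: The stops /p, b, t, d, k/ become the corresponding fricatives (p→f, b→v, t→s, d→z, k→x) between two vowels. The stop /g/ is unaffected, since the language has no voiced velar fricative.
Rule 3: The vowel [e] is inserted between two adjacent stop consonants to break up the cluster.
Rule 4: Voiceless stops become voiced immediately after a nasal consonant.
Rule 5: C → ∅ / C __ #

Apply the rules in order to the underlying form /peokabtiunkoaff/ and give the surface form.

Rule 1 (stop-cluster i-epenthesis): /b/ and /t/ form a stop–stop cluster, so [i] is inserted between them. /peokabtiunkoaff/ → peokabitiunkoaff.
Rule 2 (intervocalic spirantization): /k/ is a stop between vowels /o/ and /a/, so it spirantizes to the fricative [x]. /b/ is a stop between vowels /a/ and /i/, so it spirantizes to the fricative [v]. /t/ is a stop between vowels /i/ and /i/, so it spirantizes to the fricative [s]. /peokabitiunkoaff/ → peoxavisiunkoaff.
Rule 3 (stop-cluster e-epenthesis): no segment meets the environment; /peoxavisiunkoaff/ is unchanged.
Rule 4 (post-nasal voicing): /k/ is a voiceless stop immediately after the nasal /n/, so it voices to [g]. /peoxavisiunkoaff/ → peoxavisiungoaff.
Rule 5 (final cluster simplification): /f/ is the second consonant of a word-final cluster /ff/, so it deletes. /peoxavisiungoaff/ → peoxavisiungoaf.

peoxavisiungoaf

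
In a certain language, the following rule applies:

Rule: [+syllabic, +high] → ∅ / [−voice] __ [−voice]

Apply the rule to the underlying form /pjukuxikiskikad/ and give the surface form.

/u/ is a high vowel flanked by voiceless consonants /k/ and /x/, so it deletes.
/i/ is a high vowel flanked by voiceless consonants /x/ and /k/, so it deletes.
/i/ is a high vowel flanked by voiceless consonants /k/ and /s/, so it deletes.
/i/ is a high vowel flanked by voiceless consonants /k/ and /k/, so it deletes.
The other instance of /u/ does not occur in the required environment and remains unchanged.
Surface form: [pjukxkskkad].

pjukxkskkad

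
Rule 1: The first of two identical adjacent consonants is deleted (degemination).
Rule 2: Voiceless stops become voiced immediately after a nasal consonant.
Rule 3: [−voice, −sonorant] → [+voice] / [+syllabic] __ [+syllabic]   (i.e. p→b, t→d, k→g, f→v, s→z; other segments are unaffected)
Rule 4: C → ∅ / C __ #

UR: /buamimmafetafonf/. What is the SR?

Rule 1 (degemination): /mm/ is a geminate; the first /m/ deletes. /buamimmafetafonf/ → buamimafetafonf.
Rule 2 (post-nasal voicing): no segment meets the environment; /buamimafetafonf/ is unchanged.
Rule 3 (intervocalic voicing): /f/ is a voiceless obstruent between vowels /a/ and /e/, so it voices to [v]. /t/ is a voiceless obstruent between vowels /e/ and /a/, so it voices to [d]. /f/ is a voiceless obstruent between vowels /a/ and /o/, so it voices to [v]. /buamimafetafonf/ → buamimavedavonf.
Rule 4 (final cluster simplification): /f/ is the second consonant of a word-final cluster /nf/, so it deletes. /buamimavedavonf/ → buamimavedavon.

buamimavedavon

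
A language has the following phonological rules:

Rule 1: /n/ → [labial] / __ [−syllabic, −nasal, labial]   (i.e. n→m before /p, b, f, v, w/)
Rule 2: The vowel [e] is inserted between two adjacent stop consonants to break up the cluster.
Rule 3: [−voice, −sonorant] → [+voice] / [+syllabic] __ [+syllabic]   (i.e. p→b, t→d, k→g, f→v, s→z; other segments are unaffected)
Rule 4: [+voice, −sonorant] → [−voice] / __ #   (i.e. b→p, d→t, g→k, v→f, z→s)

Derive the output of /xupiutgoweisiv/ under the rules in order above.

xubiudegoweizif

Rule 1 (nasal place assimilation): no segment meets the environment; /xupiutgoweisiv/ is unchanged.
Rule 2 (stop-cluster e-epenthesis): /t/ and /g/ form a stop–stop cluster, so [e] is inserted between them. /xupiutgoweisiv/ → xupiutegoweisiv.
Rule 3 (intervocalic voicing): /p/ is a voiceless obstruent between vowels /u/ and /i/, so it voices to [b]. /t/ is a voiceless obstruent between vowels /u/ and /e/, so it voices to [d]. /s/ is a voiceless obstruent between vowels /i/ and /i/, so it voices to [z]. /xupiutegoweisiv/ → xubiudegoweiziv.
Rule 4 (final devoicing): /v/ is a voiced obstruent in word-final position, so it devoices to [f]. /xubiudegoweiziv/ → xubiudegoweizif.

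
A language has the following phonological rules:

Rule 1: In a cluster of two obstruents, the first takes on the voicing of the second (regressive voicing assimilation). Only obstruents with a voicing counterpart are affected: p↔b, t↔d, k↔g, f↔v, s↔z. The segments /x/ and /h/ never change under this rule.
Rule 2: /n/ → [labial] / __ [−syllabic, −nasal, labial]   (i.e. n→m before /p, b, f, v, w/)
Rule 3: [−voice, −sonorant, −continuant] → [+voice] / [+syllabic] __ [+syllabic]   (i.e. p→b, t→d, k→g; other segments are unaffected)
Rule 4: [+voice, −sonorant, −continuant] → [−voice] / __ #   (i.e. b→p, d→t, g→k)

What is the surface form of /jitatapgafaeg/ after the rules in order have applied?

Rule 1 (regressive voicing assimilation): /p/ precedes the voiced obstruent /g/, so it voices to [b] by assimilation. /jitatapgafaeg/ → jitatabgafaeg.
Rule 2 (nasal place assimilation): no segment meets the environment; /jitatabgafaeg/ is unchanged.
Rule 3 (intervocalic voicing): /t/ is a voiceless stop between vowels /i/ and /a/, so it voices to [d]. /t/ is a voiceless stop between vowels /a/ and /a/, so it voices to [d]. /jitatabgafaeg/ → jidadabgafaeg.
Rule 4 (final devoicing): /g/ is a voiced stop in word-final position, so it devoices to [k]. /jidadabgafaeg/ → jidadabgafaek.

jidadabgafaek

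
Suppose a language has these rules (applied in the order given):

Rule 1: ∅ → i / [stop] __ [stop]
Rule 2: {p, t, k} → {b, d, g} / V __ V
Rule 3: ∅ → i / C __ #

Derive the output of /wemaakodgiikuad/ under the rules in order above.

wemaagodigiiguadi

Rule 1 (stop-cluster i-epenthesis): /d/ and /g/ form a stop–stop cluster, so [i] is inserted between them. /wemaakodgiikuad/ → wemaakodigiikuad.
Rule 2 (intervocalic voicing): /k/ is a voiceless stop between vowels /a/ and /o/, so it voices to [g]. /k/ is a voiceless stop between vowels /i/ and /u/, so it voices to [g]. /wemaakodigiikuad/ → wemaagodigiiguad.
Rule 3 (final i-epenthesis): the form ends in the consonant /d/, so [i] is inserted word-finally. /wemaagodigiiguad/ → wemaagodigiiguadi.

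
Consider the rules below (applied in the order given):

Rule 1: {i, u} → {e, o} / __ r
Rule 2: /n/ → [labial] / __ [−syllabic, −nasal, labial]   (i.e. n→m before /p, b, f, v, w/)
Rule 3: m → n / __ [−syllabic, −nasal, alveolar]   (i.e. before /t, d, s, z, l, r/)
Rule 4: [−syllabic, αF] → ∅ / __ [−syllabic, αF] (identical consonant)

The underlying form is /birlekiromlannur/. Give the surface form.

Rule 1 (pre-rhotic lowering): /i/ is a high vowel immediately before /r/, so it lowers to [e]. /i/ is a high vowel immediately before /r/, so it lowers to [e]. /u/ is a high vowel immediately before /r/, so it lowers to [o]. /birlekiromlannur/ → berlekeromlannor.
Rule 2 (nasal place assimilation): no segment meets the environment; /berlekeromlannor/ is unchanged.
Rule 3 (nasal place assimilation): /m/ precedes the alveolar consonant /l/, so it assimilates in place to [n]. /berlekeromlannor/ → berlekeronlannor.
Rule 4 (degemination): /nn/ is a geminate; the first /n/ deletes. /berlekeronlannor/ → berlekeronlanor.

berlekeronlanor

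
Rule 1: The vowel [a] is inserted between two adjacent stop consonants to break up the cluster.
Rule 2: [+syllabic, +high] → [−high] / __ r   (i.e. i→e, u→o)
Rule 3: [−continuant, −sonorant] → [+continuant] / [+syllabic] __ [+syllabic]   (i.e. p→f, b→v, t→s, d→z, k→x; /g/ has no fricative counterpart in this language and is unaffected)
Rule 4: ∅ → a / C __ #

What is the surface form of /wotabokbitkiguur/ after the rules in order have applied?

wosavoxavisaxiguora

Rule 1 (stop-cluster a-epenthesis): /k/ and /b/ form a stop–stop cluster, so [a] is inserted between them. /t/ and /k/ form a stop–stop cluster, so [a] is inserted between them. /wotabokbitkiguur/ → wotabokabitakiguur.
Rule 2 (pre-rhotic lowering): /u/ is a high vowel immediately before /r/, so it lowers to [o]. /wotabokabitakiguur/ → wotabokabitakiguor.
Rule 3 (intervocalic spirantization): /t/ is a stop between vowels /o/ and /a/, so it spirantizes to the fricative [s]. /b/ is a stop between vowels /a/ and /o/, so it spirantizes to the fricative [v]. /k/ is a stop between vowels /o/ and /a/, so it spirantizes to the fricative [x]. /b/ is a stop between vowels /a/ and /i/, so it spirantizes to the fricative [v]. /t/ is a stop between vowels /i/ and /a/, so it spirantizes to the fricative [s]. /k/ is a stop between vowels /a/ and /i/, so it spirantizes to the fricative [x]. /wotabokabitakiguor/ → wosavoxavisaxiguor.
Rule 4 (final a-epenthesis): the form ends in the consonant /r/, so [a] is inserted word-finally. /wosavoxavisaxiguor/ → wosavoxavisaxiguora.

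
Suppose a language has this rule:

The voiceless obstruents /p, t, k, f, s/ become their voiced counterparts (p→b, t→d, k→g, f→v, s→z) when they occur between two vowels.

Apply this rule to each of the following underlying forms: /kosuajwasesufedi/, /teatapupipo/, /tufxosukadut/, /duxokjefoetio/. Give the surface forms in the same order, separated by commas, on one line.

/kosuajwasesufedi/: /s/ is a voiceless obstruent between vowels /o/ and /u/, so it voices to [z]. /s/ is a voiceless obstruent between vowels /a/ and /e/, so it voices to [z]. /s/ is a voiceless obstruent between vowels /e/ and /u/, so it voices to [z]. /f/ is a voiceless obstruent between vowels /u/ and /e/, so it voices to [v]. → [kozuajwazezuvedi].
/teatapupipo/: /t/ is a voiceless obstruent between vowels /a/ and /a/, so it voices to [d]. /p/ is a voiceless obstruent between vowels /a/ and /u/, so it voices to [b]. /p/ is a voiceless obstruent between vowels /u/ and /i/, so it voices to [b]. /p/ is a voiceless obstruent between vowels /i/ and /o/, so it voices to [b]. → [teadabubibo].
/tufxosukadut/: /s/ is a voiceless obstruent between vowels /o/ and /u/, so it voices to [z]. /k/ is a voiceless obstruent between vowels /u/ and /a/, so it voices to [g]. → [tufxozugadut].
/duxokjefoetio/: /f/ is a voiceless obstruent between vowels /e/ and /o/, so it voices to [v]. /t/ is a voiceless obstruent between vowels /e/ and /i/, so it voices to [d]. → [duxokjevoedio].

kozuajwazezuvedi, teadabubibo, tufxozugadut, duxokjevoedio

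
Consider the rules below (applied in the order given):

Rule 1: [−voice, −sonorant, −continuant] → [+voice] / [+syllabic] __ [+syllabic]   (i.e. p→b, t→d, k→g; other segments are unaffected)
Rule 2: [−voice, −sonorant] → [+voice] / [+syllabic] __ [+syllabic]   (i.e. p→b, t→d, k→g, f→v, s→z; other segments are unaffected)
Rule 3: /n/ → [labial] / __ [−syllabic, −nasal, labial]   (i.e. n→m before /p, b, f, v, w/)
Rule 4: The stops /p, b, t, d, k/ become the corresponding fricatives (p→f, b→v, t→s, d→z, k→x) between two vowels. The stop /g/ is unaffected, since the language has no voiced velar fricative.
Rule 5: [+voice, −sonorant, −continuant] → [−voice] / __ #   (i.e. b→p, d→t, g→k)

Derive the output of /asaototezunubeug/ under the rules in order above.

Rule 1 (intervocalic voicing): /t/ is a voiceless stop between vowels /o/ and /o/, so it voices to [d]. /t/ is a voiceless stop between vowels /o/ and /e/, so it voices to [d]. /asaototezunubeug/ → asaododezunubeug.
Rule 2 (intervocalic voicing): /s/ is a voiceless obstruent between vowels /a/ and /a/, so it voices to [z]. /asaododezunubeug/ → azaododezunubeug.
Rule 3 (nasal place assimilation): no segment meets the environment; /azaododezunubeug/ is unchanged.
Rule 4 (intervocalic spirantization): /d/ is a stop between vowels /o/ and /o/, so it spirantizes to the fricative [z]. /d/ is a stop between vowels /o/ and /e/, so it spirantizes to the fricative [z]. /b/ is a stop between vowels /u/ and /e/, so it spirantizes to the fricative [v]. /azaododezunubeug/ → azaozozezunuveug.
Rule 5 (final devoicing): /g/ is a voiced stop in word-final position, so it devoices to [k]. /azaozozezunuveug/ → azaozozezunuveuk.

azaozozezunuveuk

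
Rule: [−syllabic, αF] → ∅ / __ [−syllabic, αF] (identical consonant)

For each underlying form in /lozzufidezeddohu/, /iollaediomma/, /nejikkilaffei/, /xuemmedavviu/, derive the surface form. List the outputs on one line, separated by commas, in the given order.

lozufidezedohu, iolaedioma, nejikilafei, xuemedaviu

/lozzufidezeddohu/: /zz/ is a geminate; the first /z/ deletes. /dd/ is a geminate; the first /d/ deletes. → [lozufidezedohu].
/iollaediomma/: /ll/ is a geminate; the first /l/ deletes. /mm/ is a geminate; the first /m/ deletes. → [iolaedioma].
/nejikkilaffei/: /kk/ is a geminate; the first /k/ deletes. /ff/ is a geminate; the first /f/ deletes. → [nejikilafei].
/xuemmedavviu/: /mm/ is a geminate; the first /m/ deletes. /vv/ is a geminate; the first /v/ deletes. → [xuemedaviu].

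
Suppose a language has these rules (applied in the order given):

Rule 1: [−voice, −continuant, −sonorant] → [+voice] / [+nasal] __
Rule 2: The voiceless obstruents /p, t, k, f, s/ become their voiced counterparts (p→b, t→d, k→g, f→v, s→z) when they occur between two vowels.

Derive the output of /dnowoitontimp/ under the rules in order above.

Rule 1 (post-nasal voicing): /t/ is a voiceless stop immediately after the nasal /n/, so it voices to [d]. /p/ is a voiceless stop immediately after the nasal /m/, so it voices to [b]. /dnowoitontimp/ → dnowoitondimb.
Rule 2 (intervocalic voicing): /t/ is a voiceless obstruent between vowels /i/ and /o/, so it voices to [d]. /dnowoitondimb/ → dnowoidondimb.

dnowoidondimb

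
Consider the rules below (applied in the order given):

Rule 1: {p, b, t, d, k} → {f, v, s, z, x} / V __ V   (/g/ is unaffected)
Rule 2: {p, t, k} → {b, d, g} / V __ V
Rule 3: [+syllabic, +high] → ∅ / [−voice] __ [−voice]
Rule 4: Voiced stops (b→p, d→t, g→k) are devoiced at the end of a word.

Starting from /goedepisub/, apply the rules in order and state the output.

goezefsup

Rule 1 (intervocalic spirantization): /d/ is a stop between vowels /e/ and /e/, so it spirantizes to the fricative [z]. /p/ is a stop between vowels /e/ and /i/, so it spirantizes to the fricative [f]. /goedepisub/ → goezefisub.
Rule 2 (intervocalic voicing): no segment meets the environment; /goezefisub/ is unchanged.
Rule 3 (high vowel syncope): /i/ is a high vowel flanked by voiceless consonants /f/ and /s/, so it deletes. /goezefisub/ → goezefsub.
Rule 4 (final devoicing): /b/ is a voiced stop in word-final position, so it devoices to [p]. /goezefsub/ → goezefsup.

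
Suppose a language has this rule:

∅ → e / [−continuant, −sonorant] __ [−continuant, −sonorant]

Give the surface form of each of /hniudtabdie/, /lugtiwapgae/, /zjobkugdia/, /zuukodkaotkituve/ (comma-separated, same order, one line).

/hniudtabdie/: /d/ and /t/ form a stop–stop cluster, so [e] is inserted between them. /b/ and /d/ form a stop–stop cluster, so [e] is inserted between them. → [hniudetabedie].
/lugtiwapgae/: /g/ and /t/ form a stop–stop cluster, so [e] is inserted between them. /p/ and /g/ form a stop–stop cluster, so [e] is inserted between them. → [lugetiwapegae].
/zjobkugdia/: /b/ and /k/ form a stop–stop cluster, so [e] is inserted between them. /g/ and /d/ form a stop–stop cluster, so [e] is inserted between them. → [zjobekugedia].
/zuukodkaotkituve/: /d/ and /k/ form a stop–stop cluster, so [e] is inserted between them. /t/ and /k/ form a stop–stop cluster, so [e] is inserted between them. → [zuukodekaotekituve].

hniudetabedie, lugetiwapegae, zjobekugedia, zuukodekaotekituve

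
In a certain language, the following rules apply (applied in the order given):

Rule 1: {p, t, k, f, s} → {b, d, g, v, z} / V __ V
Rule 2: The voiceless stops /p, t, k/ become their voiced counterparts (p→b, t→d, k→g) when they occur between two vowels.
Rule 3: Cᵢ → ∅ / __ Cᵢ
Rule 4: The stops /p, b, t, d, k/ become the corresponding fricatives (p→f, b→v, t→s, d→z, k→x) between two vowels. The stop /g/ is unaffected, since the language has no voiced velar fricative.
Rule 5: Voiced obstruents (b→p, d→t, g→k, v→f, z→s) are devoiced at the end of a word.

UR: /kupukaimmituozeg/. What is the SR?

Rule 1 (intervocalic voicing): /p/ is a voiceless obstruent between vowels /u/ and /u/, so it voices to [b]. /k/ is a voiceless obstruent between vowels /u/ and /a/, so it voices to [g]. /t/ is a voiceless obstruent between vowels /i/ and /u/, so it voices to [d]. /kupukaimmituozeg/ → kubugaimmiduozeg.
Rule 2 (intervocalic voicing): no segment meets the environment; /kubugaimmiduozeg/ is unchanged.
Rule 3 (degemination): /mm/ is a geminate; the first /m/ deletes. /kubugaimmiduozeg/ → kubugaimiduozeg.
Rule 4 (intervocalic spirantization): /b/ is a stop between vowels /u/ and /u/, so it spirantizes to the fricative [v]. /d/ is a stop between vowels /i/ and /u/, so it spirantizes to the fricative [z]. /kubugaimiduozeg/ → kuvugaimizuozeg.
Rule 5 (final devoicing): /g/ is a voiced obstruent in word-final position, so it devoices to [k]. /kuvugaimizuozeg/ → kuvugaimizuozek.

kuvugaimizuozek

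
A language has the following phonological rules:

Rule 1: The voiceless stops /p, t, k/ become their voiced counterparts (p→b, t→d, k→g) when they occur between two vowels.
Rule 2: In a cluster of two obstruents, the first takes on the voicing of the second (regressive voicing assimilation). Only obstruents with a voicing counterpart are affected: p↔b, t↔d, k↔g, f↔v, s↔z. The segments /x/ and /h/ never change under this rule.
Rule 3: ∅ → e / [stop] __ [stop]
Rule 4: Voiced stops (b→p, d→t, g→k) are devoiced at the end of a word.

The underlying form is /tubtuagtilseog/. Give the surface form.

tupetuaketilseok

Rule 1 (intervocalic voicing): no segment meets the environment; /tubtuagtilseog/ is unchanged.
Rule 2 (regressive voicing assimilation): /b/ precedes the voiceless obstruent /t/, so it devoices to [p] by assimilation. /g/ precedes the voiceless obstruent /t/, so it devoices to [k] by assimilation. /tubtuagtilseog/ → tuptuaktilseog.
Rule 3 (stop-cluster e-epenthesis): /p/ and /t/ form a stop–stop cluster, so [e] is inserted between them. /k/ and /t/ form a stop–stop cluster, so [e] is inserted between them. /tuptuaktilseog/ → tupetuaketilseog.
Rule 4 (final devoicing): /g/ is a voiced stop in word-final position, so it devoices to [k]. /tupetuaketilseog/ → tupetuaketilseok.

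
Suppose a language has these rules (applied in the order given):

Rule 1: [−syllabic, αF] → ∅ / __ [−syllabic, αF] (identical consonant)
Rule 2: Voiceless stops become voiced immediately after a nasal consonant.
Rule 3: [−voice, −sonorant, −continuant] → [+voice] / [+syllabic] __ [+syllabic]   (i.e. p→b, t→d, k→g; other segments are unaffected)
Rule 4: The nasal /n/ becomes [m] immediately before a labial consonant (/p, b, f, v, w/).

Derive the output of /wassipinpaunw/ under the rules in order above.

Rule 1 (degemination): /ss/ is a geminate; the first /s/ deletes. /wassipinpaunw/ → wasipinpaunw.
Rule 2 (post-nasal voicing): /p/ is a voiceless stop immediately after the nasal /n/, so it voices to [b]. /wasipinpaunw/ → wasipinbaunw.
Rule 3 (intervocalic voicing): /p/ is a voiceless stop between vowels /i/ and /i/, so it voices to [b]. /wasipinbaunw/ → wasibinbaunw.
Rule 4 (nasal place assimilation): /n/ precedes the labial consonant /b/, so it assimilates in place to [m]. /n/ precedes the labial consonant /w/, so it assimilates in place to [m]. /wasibinbaunw/ → wasibimbaumw.

wasibimbaumw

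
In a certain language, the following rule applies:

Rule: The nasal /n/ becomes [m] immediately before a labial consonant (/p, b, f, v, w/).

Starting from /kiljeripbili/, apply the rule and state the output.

No segment of /kiljeripbili/ meets the structural description of the rule, so the form surfaces unchanged.

kiljeripbili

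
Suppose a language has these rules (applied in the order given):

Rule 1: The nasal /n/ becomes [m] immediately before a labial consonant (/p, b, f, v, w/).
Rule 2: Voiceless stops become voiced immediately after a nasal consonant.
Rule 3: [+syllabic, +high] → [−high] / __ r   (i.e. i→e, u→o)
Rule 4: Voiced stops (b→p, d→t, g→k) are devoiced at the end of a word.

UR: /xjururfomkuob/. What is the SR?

Rule 1 (nasal place assimilation): no segment meets the environment; /xjururfomkuob/ is unchanged.
Rule 2 (post-nasal voicing): /k/ is a voiceless stop immediately after the nasal /m/, so it voices to [g]. /xjururfomkuob/ → xjururfomguob.
Rule 3 (pre-rhotic lowering): /u/ is a high vowel immediately before /r/, so it lowers to [o]. /u/ is a high vowel immediately before /r/, so it lowers to [o]. /xjururfomguob/ → xjororfomguob.
Rule 4 (final devoicing): /b/ is a voiced stop in word-final position, so it devoices to [p]. /xjororfomguob/ → xjororfomguop.

xjororfomguop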